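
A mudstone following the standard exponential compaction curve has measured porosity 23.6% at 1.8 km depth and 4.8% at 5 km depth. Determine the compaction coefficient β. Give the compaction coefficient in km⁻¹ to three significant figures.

0.498 km⁻¹

Athy: phi(d) = phi₀ e^(−βd) ⇒ phi₁/phi₂ = e^{β(d₂−d₁)} ⇒ β = ln(phi₁/phi₂)/(d₂−d₁)
β = ln(0.236/0.048) / (5 − 1.8) = ln(4.917) / 3.2 = 1.5926 / 3.2 = 0.4977 km⁻¹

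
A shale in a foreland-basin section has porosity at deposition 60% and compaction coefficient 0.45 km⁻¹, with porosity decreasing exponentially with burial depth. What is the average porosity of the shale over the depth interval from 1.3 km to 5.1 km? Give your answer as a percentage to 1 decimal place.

16.0%

⟨phi⟩ = (1/(Z₂−Z₁)) ∫ phi₀ e^(−kZ) dZ = phi₀·(e^(−k·Z₁) − e^(−k·Z₂)) / (k·(Z₂−Z₁))
e^(−0.45×1.3) = 0.5571; e^(−0.45×5.1) = 0.1008
⟨phi⟩ = 0.6 × (0.5571 − 0.1008) / (0.45 × 3.8) = 0.6 × 0.2669 = 0.1601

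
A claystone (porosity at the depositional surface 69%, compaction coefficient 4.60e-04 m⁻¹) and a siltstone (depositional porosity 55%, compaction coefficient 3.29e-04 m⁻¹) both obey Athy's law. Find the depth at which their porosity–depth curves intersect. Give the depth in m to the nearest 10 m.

1730 m

Working in km (1 km = 1000 m; c in km⁻¹ = c in m⁻¹ × 1000):
Set phi₀ₐ e^(−cₐZ) = phi₀ᵦ e^(−cᵦZ) ⇒ ln(phi₀ₐ/phi₀ᵦ) = (cₐ − cᵦ)·Z
Z = ln(0.69/0.55) / (0.46 − 0.329) = 0.2268 / 0.131 = 1.731 km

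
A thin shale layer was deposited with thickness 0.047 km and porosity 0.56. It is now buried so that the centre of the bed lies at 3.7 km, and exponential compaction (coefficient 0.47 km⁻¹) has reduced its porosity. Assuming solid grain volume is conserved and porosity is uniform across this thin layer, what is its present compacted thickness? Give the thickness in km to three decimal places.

0.023 km

Porosity at 3.7 km: n = 0.56·exp(−0.47×3.7) = 0.0984
Solid-volume conservation: h(1−n) = h₀(1−n₀) ⇒ h = h₀·(1−n₀)/(1−n)
h = 0.047 × (1 − 0.56)/(1 − 0.0984) = 0.047 × 0.4880 = 0.0229 km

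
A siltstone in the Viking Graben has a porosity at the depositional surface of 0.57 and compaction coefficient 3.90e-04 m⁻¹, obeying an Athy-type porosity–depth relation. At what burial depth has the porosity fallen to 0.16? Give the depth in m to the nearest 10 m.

Working in km (1 km = 1000 m; c in km⁻¹ = c in m⁻¹ × 1000):
Invert Athy's law: Z = ln(n₀/n) / c
Z = ln(0.57/0.16) / 0.39 = ln(3.562) / 0.39 = 1.2705 / 0.39 = 3.258 km

3260 m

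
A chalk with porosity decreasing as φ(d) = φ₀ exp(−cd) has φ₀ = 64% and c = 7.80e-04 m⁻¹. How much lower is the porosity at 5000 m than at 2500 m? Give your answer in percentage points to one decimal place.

Working in km (1 km = 1000 m; c in km⁻¹ = c in m⁻¹ × 1000):
φ(2.5) = 0.64·e^(−0.78×2.5) = 0.0911
φ(5) = 0.64·e^(−0.78×5) = 0.0130
Δφ = 0.0911 − 0.0130 = 0.0781

7.8 percentage points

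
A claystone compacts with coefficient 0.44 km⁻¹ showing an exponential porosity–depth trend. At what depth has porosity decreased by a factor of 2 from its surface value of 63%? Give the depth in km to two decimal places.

1.58 km

n/n₀ = 1/2 ⇒ exp(−β·z) = 1/2 ⇒ z = ln(2) / β
z = 0.6931 / 0.44 = 1.575 km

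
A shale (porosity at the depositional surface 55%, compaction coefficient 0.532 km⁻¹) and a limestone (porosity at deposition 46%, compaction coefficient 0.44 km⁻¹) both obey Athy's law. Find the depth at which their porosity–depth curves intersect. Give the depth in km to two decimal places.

Set n₀ₐ e^(−kₐd) = n₀ᵦ e^(−kᵦd) ⇒ ln(n₀ₐ/n₀ᵦ) = (kₐ − kᵦ)·d
d = ln(0.55/0.46) / (0.532 − 0.44) = 0.1787 / 0.092 = 1.942 km

1.94 km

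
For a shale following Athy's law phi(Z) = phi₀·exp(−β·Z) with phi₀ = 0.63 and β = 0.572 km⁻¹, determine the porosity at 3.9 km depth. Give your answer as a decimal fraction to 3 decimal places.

0.068

phi = phi₀·exp(−β·Z) = 0.63 × exp(−0.572 × 3.9) = 0.63 × exp(−2.231)
  = 0.63 × 0.1074 = 0.0677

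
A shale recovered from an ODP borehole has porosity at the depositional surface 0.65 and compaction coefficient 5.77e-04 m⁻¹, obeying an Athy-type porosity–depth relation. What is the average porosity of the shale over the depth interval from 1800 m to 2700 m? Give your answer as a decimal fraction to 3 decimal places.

0.179

Working in km (1 km = 1000 m; k in km⁻¹ = k in m⁻¹ × 1000):
⟨φ⟩ = (1/(d₂−d₁)) ∫ φ₀ e^(−kd) dd = φ₀·(e^(−k·d₁) − e^(−k·d₂)) / (k·(d₂−d₁))
e^(−0.577×1.8) = 0.3539; e^(−0.577×2.7) = 0.2106
⟨φ⟩ = 0.65 × (0.3539 − 0.2106) / (0.577 × 0.9) = 0.65 × 0.2761 = 0.1795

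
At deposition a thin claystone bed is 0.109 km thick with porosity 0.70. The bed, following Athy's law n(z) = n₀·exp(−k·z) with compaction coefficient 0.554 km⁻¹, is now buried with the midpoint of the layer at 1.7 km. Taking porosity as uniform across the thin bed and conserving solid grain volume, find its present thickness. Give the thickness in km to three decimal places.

Porosity at 1.7 km: n = 0.7·exp(−0.554×1.7) = 0.2729
Solid-volume conservation: h(1−n) = h₀(1−n₀) ⇒ h = h₀·(1−n₀)/(1−n)
h = 0.109 × (1 − 0.7)/(1 − 0.2729) = 0.109 × 0.4126 = 0.0450 km

0.045 km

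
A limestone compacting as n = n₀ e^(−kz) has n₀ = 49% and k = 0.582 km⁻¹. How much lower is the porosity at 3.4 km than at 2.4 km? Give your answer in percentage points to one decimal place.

5.3 percentage points

n(2.4) = 0.49·e^(−0.582×2.4) = 0.1212
n(3.4) = 0.49·e^(−0.582×3.4) = 0.0677
Δn = 0.1212 − 0.0677 = 0.0535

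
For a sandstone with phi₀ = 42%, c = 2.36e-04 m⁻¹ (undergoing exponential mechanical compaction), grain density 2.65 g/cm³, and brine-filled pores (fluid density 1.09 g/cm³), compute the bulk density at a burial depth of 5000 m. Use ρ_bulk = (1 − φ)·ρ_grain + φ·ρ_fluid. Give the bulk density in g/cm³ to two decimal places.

2.45 g/cm³

Working in km (1 km = 1000 m; c in km⁻¹ = c in m⁻¹ × 1000):
Porosity at depth: phi = 0.42·exp(−0.236×5) = 0.42×0.3073 = 0.1291
Bulk density: ρ_b = (1−phi)ρ_g + phi·ρ_f = 0.8709×2.65 + 0.1291×1.09
       = 2.308 + 0.141 = 2.449 g/cm³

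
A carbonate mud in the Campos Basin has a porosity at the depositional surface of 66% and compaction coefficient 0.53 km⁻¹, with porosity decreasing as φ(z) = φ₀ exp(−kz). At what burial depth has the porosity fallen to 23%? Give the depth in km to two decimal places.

1.99 km

Invert Athy's law: z = ln(φ₀/φ) / k
z = ln(0.66/0.23) / 0.53 = ln(2.87) / 0.53 = 1.0542 / 0.53 = 1.989 km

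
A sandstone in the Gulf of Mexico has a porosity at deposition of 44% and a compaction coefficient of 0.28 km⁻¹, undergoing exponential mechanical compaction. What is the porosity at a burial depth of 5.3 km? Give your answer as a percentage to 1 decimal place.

φ = φ₀·exp(−c·d) = 0.44 × exp(−0.28 × 5.3) = 0.44 × exp(−1.484)
  = 0.44 × 0.2267 = 0.0998

10.0%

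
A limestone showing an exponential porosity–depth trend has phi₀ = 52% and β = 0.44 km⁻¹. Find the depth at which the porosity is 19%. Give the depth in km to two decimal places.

Invert Athy's law: z = ln(phi₀/phi) / β
z = ln(0.52/0.19) / 0.44 = ln(2.737) / 0.44 = 1.0068 / 0.44 = 2.288 km

2.29 km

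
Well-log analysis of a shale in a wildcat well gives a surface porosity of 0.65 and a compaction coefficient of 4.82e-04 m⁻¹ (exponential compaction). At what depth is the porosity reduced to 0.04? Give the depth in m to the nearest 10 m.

5780 m

Working in km (1 km = 1000 m; k in km⁻¹ = k in m⁻¹ × 1000):
Invert Athy's law: d = ln(φ₀/φ) / k
d = ln(0.65/0.04) / 0.482 = ln(16.25) / 0.482 = 2.7881 / 0.482 = 5.784 km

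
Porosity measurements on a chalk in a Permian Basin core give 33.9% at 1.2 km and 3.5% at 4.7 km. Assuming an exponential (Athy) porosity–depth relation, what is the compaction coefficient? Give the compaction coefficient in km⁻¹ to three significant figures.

0.649 km⁻¹

Athy: phi(Z) = phi₀ e^(−kZ) ⇒ phi₁/phi₂ = e^{k(Z₂−Z₁)} ⇒ k = ln(phi₁/phi₂)/(Z₂−Z₁)
k = ln(0.339/0.035) / (4.7 − 1.2) = ln(9.686) / 3.5 = 2.2707 / 3.5 = 0.6488 km⁻¹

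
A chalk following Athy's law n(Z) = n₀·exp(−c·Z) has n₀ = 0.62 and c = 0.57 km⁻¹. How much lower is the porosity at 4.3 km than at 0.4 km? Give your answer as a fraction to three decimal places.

0.440

n(0.4) = 0.62·e^(−0.57×0.4) = 0.4936
n(4.3) = 0.62·e^(−0.57×4.3) = 0.0534
Δn = 0.4936 − 0.0534 = 0.4401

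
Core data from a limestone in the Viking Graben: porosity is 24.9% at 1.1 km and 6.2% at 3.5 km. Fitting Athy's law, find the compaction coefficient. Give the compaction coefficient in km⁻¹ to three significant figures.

0.579 km⁻¹

Athy: phi(Z) = phi₀ e^(−kZ) ⇒ phi₁/phi₂ = e^{k(Z₂−Z₁)} ⇒ k = ln(phi₁/phi₂)/(Z₂−Z₁)
k = ln(0.249/0.062) / (3.5 − 1.1) = ln(4.016) / 2.4 = 1.3903 / 2.4 = 0.5793 km⁻¹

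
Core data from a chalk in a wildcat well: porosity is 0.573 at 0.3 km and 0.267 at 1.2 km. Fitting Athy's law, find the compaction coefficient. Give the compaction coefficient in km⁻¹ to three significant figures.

Athy: phi(Z) = phi₀ e^(−cZ) ⇒ phi₁/phi₂ = e^{c(Z₂−Z₁)} ⇒ c = ln(phi₁/phi₂)/(Z₂−Z₁)
c = ln(0.573/0.267) / (1.2 − 0.3) = ln(2.146) / 0.9 = 0.7636 / 0.9 = 0.8485 km⁻¹

0.848 km⁻¹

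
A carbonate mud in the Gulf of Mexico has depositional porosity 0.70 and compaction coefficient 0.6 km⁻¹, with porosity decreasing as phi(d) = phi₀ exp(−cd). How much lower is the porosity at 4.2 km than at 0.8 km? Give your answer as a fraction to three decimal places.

phi(0.8) = 0.7·e^(−0.6×0.8) = 0.4331
phi(4.2) = 0.7·e^(−0.6×4.2) = 0.0563
Δphi = 0.4331 − 0.0563 = 0.3768

0.377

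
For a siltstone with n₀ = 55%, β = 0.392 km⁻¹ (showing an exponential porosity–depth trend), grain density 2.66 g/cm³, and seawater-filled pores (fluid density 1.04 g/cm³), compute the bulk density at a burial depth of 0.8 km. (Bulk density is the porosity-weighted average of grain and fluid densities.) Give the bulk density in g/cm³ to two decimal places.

2.01 g/cm³

Porosity at depth: n = 0.55·exp(−0.392×0.8) = 0.55×0.7308 = 0.4019
Bulk density: ρ_b = (1−n)ρ_g + n·ρ_f = 0.5981×2.66 + 0.4019×1.04
       = 1.591 + 0.418 = 2.009 g/cm³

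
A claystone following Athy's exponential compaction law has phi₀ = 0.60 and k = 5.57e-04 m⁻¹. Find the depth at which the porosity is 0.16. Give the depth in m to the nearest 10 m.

Working in km (1 km = 1000 m; k in km⁻¹ = k in m⁻¹ × 1000):
Invert Athy's law: z = ln(phi₀/phi) / k
z = ln(0.6/0.16) / 0.557 = ln(3.75) / 0.557 = 1.3218 / 0.557 = 2.373 km

2370 m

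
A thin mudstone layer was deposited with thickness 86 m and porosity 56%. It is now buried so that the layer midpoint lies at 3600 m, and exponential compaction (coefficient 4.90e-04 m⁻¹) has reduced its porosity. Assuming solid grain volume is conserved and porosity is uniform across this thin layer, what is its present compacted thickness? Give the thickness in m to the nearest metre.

Working in km (1 km = 1000 m; k in km⁻¹ = k in m⁻¹ × 1000):
Porosity at 3.6 km: φ = 0.56·exp(−0.49×3.6) = 0.0960
Solid-volume conservation: h(1−φ) = h₀(1−φ₀) ⇒ h = h₀·(1−φ₀)/(1−φ)
h = 0.086 × (1 − 0.56)/(1 − 0.0960) = 0.086 × 0.4867 = 0.0419 km

42 m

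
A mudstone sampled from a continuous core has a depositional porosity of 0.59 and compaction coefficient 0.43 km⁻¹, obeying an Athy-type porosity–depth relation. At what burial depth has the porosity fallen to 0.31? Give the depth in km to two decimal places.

Invert Athy's law: d = ln(φ₀/φ) / c
d = ln(0.59/0.31) / 0.43 = ln(1.903) / 0.43 = 0.6436 / 0.43 = 1.497 km

1.50 km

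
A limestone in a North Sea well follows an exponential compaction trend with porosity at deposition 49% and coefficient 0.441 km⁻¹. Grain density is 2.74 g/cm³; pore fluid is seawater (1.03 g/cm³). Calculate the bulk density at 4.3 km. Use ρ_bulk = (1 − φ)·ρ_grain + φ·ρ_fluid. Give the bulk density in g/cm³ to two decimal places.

2.61 g/cm³

Porosity at depth: φ = 0.49·exp(−0.441×4.3) = 0.49×0.1501 = 0.0736
Bulk density: ρ_b = (1−φ)ρ_g + φ·ρ_f = 0.9264×2.74 + 0.0736×1.03
       = 2.538 + 0.076 = 2.614 g/cm³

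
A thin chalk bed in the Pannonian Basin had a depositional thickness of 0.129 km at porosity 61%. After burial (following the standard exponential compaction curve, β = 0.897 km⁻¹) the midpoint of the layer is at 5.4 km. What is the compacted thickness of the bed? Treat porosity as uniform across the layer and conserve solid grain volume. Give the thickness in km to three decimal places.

0.051 km

Porosity at 5.4 km: φ = 0.61·exp(−0.897×5.4) = 0.0048
Solid-volume conservation: h(1−φ) = h₀(1−φ₀) ⇒ h = h₀·(1−φ₀)/(1−φ)
h = 0.129 × (1 − 0.61)/(1 − 0.0048) = 0.129 × 0.3919 = 0.0506 km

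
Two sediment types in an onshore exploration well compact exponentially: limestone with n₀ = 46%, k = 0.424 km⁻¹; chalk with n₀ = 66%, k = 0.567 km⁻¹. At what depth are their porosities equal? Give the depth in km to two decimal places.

2.52 km

Set n₀ₐ e^(−kₐZ) = n₀ᵦ e^(−kᵦZ) ⇒ ln(n₀ₐ/n₀ᵦ) = (kₐ − kᵦ)·Z
Z = ln(0.46/0.66) / (0.424 − 0.567) = -0.3610 / -0.143 = 2.525 km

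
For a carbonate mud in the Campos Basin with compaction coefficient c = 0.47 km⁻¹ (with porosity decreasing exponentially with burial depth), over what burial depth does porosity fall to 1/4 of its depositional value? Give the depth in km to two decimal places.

n/n₀ = 1/4 ⇒ exp(−c·d) = 1/4 ⇒ d = ln(4) / c
d = 1.3863 / 0.47 = 2.950 km

2.95 km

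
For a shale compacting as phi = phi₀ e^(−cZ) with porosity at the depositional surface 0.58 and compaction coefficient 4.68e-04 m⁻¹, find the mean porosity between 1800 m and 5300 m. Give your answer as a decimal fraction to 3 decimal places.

Working in km (1 km = 1000 m; c in km⁻¹ = c in m⁻¹ × 1000):
⟨phi⟩ = (1/(Z₂−Z₁)) ∫ phi₀ e^(−cZ) dZ = phi₀·(e^(−c·Z₁) − e^(−c·Z₂)) / (c·(Z₂−Z₁))
e^(−0.468×1.8) = 0.4307; e^(−0.468×5.3) = 0.0837
⟨phi⟩ = 0.58 × (0.4307 − 0.0837) / (0.468 × 3.5) = 0.58 × 0.2118 = 0.1229

0.123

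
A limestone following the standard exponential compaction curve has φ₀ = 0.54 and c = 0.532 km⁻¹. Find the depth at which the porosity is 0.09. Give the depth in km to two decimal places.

Invert Athy's law: d = ln(φ₀/φ) / c
d = ln(0.54/0.09) / 0.532 = ln(6) / 0.532 = 1.7918 / 0.532 = 3.368 km

3.37 km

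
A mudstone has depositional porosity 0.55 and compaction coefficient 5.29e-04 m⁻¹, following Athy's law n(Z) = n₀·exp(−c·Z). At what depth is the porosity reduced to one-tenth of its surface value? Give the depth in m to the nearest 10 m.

Working in km (1 km = 1000 m; c in km⁻¹ = c in m⁻¹ × 1000):
n/n₀ = 1/10 ⇒ exp(−c·Z) = 1/10 ⇒ Z = ln(10) / c
Z = 2.3026 / 0.529 = 4.353 km

4350 m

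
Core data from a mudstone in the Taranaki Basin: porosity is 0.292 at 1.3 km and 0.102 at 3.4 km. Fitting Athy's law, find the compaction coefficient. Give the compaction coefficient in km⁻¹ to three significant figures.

Athy: n(z) = n₀ e^(−βz) ⇒ n₁/n₂ = e^{β(z₂−z₁)} ⇒ β = ln(n₁/n₂)/(z₂−z₁)
β = ln(0.292/0.102) / (3.4 − 1.3) = ln(2.863) / 2.1 = 1.0518 / 2.1 = 0.5008 km⁻¹

0.501 km⁻¹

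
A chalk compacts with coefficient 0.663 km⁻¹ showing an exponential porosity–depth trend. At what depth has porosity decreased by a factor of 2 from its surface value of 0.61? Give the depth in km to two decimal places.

phi/phi₀ = 1/2 ⇒ exp(−c·Z) = 1/2 ⇒ Z = ln(2) / c
Z = 0.6931 / 0.663 = 1.045 km

1.05 km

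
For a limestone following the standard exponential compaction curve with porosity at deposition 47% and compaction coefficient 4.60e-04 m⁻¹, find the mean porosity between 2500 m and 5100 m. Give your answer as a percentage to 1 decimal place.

Working in km (1 km = 1000 m; β in km⁻¹ = β in m⁻¹ × 1000):
⟨phi⟩ = (1/(Z₂−Z₁)) ∫ phi₀ e^(−βZ) dZ = phi₀·(e^(−β·Z₁) − e^(−β·Z₂)) / (β·(Z₂−Z₁))
e^(−0.46×2.5) = 0.3166; e^(−0.46×5.1) = 0.0958
⟨phi⟩ = 0.47 × (0.3166 − 0.0958) / (0.46 × 2.6) = 0.47 × 0.1847 = 0.0868

8.7%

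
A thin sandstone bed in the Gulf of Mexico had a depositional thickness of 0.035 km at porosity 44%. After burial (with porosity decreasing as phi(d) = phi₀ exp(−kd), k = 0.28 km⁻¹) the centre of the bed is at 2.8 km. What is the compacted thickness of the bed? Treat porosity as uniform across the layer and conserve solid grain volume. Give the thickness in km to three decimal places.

Porosity at 2.8 km: phi = 0.44·exp(−0.28×2.8) = 0.2009
Solid-volume conservation: h(1−phi) = h₀(1−phi₀) ⇒ h = h₀·(1−phi₀)/(1−phi)
h = 0.035 × (1 − 0.44)/(1 − 0.2009) = 0.035 × 0.7008 = 0.0245 km

0.025 km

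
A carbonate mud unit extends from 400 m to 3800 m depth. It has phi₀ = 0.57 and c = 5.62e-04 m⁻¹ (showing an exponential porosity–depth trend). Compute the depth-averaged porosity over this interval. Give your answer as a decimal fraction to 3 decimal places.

Working in km (1 km = 1000 m; c in km⁻¹ = c in m⁻¹ × 1000):
⟨phi⟩ = (1/(d₂−d₁)) ∫ phi₀ e^(−cd) dd = phi₀·(e^(−c·d₁) − e^(−c·d₂)) / (c·(d₂−d₁))
e^(−0.562×0.4) = 0.7987; e^(−0.562×3.8) = 0.1182
⟨phi⟩ = 0.57 × (0.7987 − 0.1182) / (0.562 × 3.4) = 0.57 × 0.3561 = 0.2030

0.203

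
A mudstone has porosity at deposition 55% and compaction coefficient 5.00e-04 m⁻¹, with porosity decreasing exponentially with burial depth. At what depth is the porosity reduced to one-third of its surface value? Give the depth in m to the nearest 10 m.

Working in km (1 km = 1000 m; β in km⁻¹ = β in m⁻¹ × 1000):
φ/φ₀ = 1/3 ⇒ exp(−β·z) = 1/3 ⇒ z = ln(3) / β
z = 1.0986 / 0.5 = 2.197 km

2200 m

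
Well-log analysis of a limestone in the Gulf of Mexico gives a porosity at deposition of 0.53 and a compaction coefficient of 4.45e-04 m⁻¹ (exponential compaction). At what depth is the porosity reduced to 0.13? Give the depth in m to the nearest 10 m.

3160 m

Working in km (1 km = 1000 m; c in km⁻¹ = c in m⁻¹ × 1000):
Invert Athy's law: Z = ln(phi₀/phi) / c
Z = ln(0.53/0.13) / 0.445 = ln(4.077) / 0.445 = 1.4053 / 0.445 = 3.158 km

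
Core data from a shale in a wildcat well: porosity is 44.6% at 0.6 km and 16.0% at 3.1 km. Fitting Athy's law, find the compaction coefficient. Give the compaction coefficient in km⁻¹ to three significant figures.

Athy: φ(z) = φ₀ e^(−βz) ⇒ φ₁/φ₂ = e^{β(z₂−z₁)} ⇒ β = ln(φ₁/φ₂)/(z₂−z₁)
β = ln(0.446/0.16) / (3.1 − 0.6) = ln(2.788) / 2.5 = 1.0251 / 2.5 = 0.4101 km⁻¹

0.410 km⁻¹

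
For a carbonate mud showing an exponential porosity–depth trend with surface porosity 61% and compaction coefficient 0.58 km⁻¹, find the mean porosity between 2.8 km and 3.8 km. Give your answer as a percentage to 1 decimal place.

9.1%

⟨n⟩ = (1/(Z₂−Z₁)) ∫ n₀ e^(−cZ) dZ = n₀·(e^(−c·Z₁) − e^(−c·Z₂)) / (c·(Z₂−Z₁))
e^(−0.58×2.8) = 0.1971; e^(−0.58×3.8) = 0.1104
⟨n⟩ = 0.61 × (0.1971 − 0.1104) / (0.58 × 1) = 0.61 × 0.1496 = 0.0912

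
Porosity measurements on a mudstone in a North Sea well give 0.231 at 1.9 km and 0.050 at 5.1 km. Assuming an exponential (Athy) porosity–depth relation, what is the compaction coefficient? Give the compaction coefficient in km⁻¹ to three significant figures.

Athy: phi(z) = phi₀ e^(−βz) ⇒ phi₁/phi₂ = e^{β(z₂−z₁)} ⇒ β = ln(phi₁/phi₂)/(z₂−z₁)
β = ln(0.231/0.05) / (5.1 − 1.9) = ln(4.62) / 3.2 = 1.5304 / 3.2 = 0.4782 km⁻¹

0.478 km⁻¹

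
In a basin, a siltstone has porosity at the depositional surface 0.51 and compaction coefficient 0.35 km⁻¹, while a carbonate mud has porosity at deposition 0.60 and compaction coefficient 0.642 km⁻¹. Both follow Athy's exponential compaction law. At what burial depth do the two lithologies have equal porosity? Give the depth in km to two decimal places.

Set phi₀ₐ e^(−cₐz) = phi₀ᵦ e^(−cᵦz) ⇒ ln(phi₀ₐ/phi₀ᵦ) = (cₐ − cᵦ)·z
z = ln(0.51/0.6) / (0.35 − 0.642) = -0.1625 / -0.292 = 0.557 km

0.56 km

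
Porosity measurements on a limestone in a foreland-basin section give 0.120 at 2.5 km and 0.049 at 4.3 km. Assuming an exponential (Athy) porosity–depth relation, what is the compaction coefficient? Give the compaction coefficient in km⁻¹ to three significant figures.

0.498 km⁻¹

Athy: phi(Z) = phi₀ e^(−βZ) ⇒ phi₁/phi₂ = e^{β(Z₂−Z₁)} ⇒ β = ln(phi₁/phi₂)/(Z₂−Z₁)
β = ln(0.12/0.049) / (4.3 − 2.5) = ln(2.449) / 1.8 = 0.8957 / 1.8 = 0.4976 km⁻¹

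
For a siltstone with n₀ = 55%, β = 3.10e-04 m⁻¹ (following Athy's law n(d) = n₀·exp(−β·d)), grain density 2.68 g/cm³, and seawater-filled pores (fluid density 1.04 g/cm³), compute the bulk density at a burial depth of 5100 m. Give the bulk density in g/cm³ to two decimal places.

2.49 g/cm³

Working in km (1 km = 1000 m; β in km⁻¹ = β in m⁻¹ × 1000):
Porosity at depth: n = 0.55·exp(−0.31×5.1) = 0.55×0.2058 = 0.1132
Bulk density: ρ_b = (1−n)ρ_g + n·ρ_f = 0.8868×2.68 + 0.1132×1.04
       = 2.377 + 0.118 = 2.494 g/cm³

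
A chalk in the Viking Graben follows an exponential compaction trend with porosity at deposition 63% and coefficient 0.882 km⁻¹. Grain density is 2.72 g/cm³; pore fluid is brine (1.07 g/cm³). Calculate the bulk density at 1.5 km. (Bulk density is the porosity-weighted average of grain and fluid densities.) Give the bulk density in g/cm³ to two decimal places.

2.44 g/cm³

Porosity at depth: phi = 0.63·exp(−0.882×1.5) = 0.63×0.2663 = 0.1678
Bulk density: ρ_b = (1−phi)ρ_g + phi·ρ_f = 0.8322×2.72 + 0.1678×1.07
       = 2.264 + 0.180 = 2.443 g/cm³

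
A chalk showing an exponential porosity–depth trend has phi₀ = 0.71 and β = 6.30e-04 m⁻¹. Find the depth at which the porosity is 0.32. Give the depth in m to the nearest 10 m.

1260 m

Working in km (1 km = 1000 m; β in km⁻¹ = β in m⁻¹ × 1000):
Invert Athy's law: d = ln(phi₀/phi) / β
d = ln(0.71/0.32) / 0.63 = ln(2.219) / 0.63 = 0.7969 / 0.63 = 1.265 km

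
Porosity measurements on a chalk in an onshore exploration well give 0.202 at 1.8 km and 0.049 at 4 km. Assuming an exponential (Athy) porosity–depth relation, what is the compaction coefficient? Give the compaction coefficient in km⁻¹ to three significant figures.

Athy: phi(z) = phi₀ e^(−cz) ⇒ phi₁/phi₂ = e^{c(z₂−z₁)} ⇒ c = ln(phi₁/phi₂)/(z₂−z₁)
c = ln(0.202/0.049) / (4 − 1.8) = ln(4.122) / 2.2 = 1.4164 / 2.2 = 0.6438 km⁻¹

0.644 km⁻¹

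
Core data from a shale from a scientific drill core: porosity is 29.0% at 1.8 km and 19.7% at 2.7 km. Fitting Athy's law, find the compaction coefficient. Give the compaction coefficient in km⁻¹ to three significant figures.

Athy: phi(z) = phi₀ e^(−cz) ⇒ phi₁/phi₂ = e^{c(z₂−z₁)} ⇒ c = ln(phi₁/phi₂)/(z₂−z₁)
c = ln(0.29/0.197) / (2.7 − 1.8) = ln(1.472) / 0.9 = 0.3867 / 0.9 = 0.4296 km⁻¹

0.430 km⁻¹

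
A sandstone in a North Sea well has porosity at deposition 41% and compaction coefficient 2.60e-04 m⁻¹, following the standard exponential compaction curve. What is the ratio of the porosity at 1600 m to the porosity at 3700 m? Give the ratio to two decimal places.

1.73

Working in km (1 km = 1000 m; c in km⁻¹ = c in m⁻¹ × 1000):
φ(Z₁)/φ(Z₂) = e^(−c·Z₁)/e^(−c·Z₂) = e^{c(Z₂−Z₁)}
= exp(0.26 × 2.1) = exp(0.546) = 1.7263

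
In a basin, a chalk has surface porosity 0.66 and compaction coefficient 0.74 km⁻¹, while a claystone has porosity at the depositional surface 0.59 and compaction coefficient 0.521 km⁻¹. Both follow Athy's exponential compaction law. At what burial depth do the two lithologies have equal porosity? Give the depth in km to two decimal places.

0.51 km

Set φ₀ₐ e^(−βₐz) = φ₀ᵦ e^(−βᵦz) ⇒ ln(φ₀ₐ/φ₀ᵦ) = (βₐ − βᵦ)·z
z = ln(0.66/0.59) / (0.74 − 0.521) = 0.1121 / 0.219 = 0.512 km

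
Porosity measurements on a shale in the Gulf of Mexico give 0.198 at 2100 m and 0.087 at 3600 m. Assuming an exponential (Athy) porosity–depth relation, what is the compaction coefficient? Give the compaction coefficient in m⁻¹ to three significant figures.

0.000548 m⁻¹

Working in km (1 km = 1000 m; c in km⁻¹ = c in m⁻¹ × 1000):
Athy: φ(Z) = φ₀ e^(−cZ) ⇒ φ₁/φ₂ = e^{c(Z₂−Z₁)} ⇒ c = ln(φ₁/φ₂)/(Z₂−Z₁)
c = ln(0.198/0.087) / (3.6 − 2.1) = ln(2.276) / 1.5 = 0.8224 / 1.5 = 0.5482 km⁻¹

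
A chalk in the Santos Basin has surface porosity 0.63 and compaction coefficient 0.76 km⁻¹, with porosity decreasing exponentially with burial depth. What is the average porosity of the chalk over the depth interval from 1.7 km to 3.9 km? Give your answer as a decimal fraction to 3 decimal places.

0.084

⟨φ⟩ = (1/(z₂−z₁)) ∫ φ₀ e^(−cz) dz = φ₀·(e^(−c·z₁) − e^(−c·z₂)) / (c·(z₂−z₁))
e^(−0.76×1.7) = 0.2747; e^(−0.76×3.9) = 0.0516
⟨φ⟩ = 0.63 × (0.2747 − 0.0516) / (0.76 × 2.2) = 0.63 × 0.1334 = 0.0841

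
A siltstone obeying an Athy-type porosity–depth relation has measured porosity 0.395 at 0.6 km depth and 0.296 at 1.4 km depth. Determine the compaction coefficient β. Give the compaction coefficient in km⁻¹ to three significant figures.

Athy: φ(Z) = φ₀ e^(−βZ) ⇒ φ₁/φ₂ = e^{β(Z₂−Z₁)} ⇒ β = ln(φ₁/φ₂)/(Z₂−Z₁)
β = ln(0.395/0.296) / (1.4 − 0.6) = ln(1.334) / 0.8 = 0.2885 / 0.8 = 0.3607 km⁻¹

0.361 km⁻¹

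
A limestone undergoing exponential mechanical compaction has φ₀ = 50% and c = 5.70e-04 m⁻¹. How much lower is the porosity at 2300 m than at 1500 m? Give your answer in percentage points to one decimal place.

Working in km (1 km = 1000 m; c in km⁻¹ = c in m⁻¹ × 1000):
φ(1.5) = 0.5·e^(−0.57×1.5) = 0.2126
φ(2.3) = 0.5·e^(−0.57×2.3) = 0.1348
Δφ = 0.2126 − 0.1348 = 0.0779

7.8 percentage points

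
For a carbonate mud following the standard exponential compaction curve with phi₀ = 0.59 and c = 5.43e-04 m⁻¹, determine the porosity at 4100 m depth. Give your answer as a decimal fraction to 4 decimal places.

0.0637

Working in km (1 km = 1000 m; c in km⁻¹ = c in m⁻¹ × 1000):
phi = phi₀·exp(−c·z) = 0.59 × exp(−0.543 × 4.1) = 0.59 × exp(−2.226)
  = 0.59 × 0.1079 = 0.0637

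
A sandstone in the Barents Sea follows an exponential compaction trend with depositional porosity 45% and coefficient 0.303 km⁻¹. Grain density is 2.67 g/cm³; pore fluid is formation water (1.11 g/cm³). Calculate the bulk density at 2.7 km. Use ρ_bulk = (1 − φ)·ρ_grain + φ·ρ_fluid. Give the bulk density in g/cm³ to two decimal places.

2.36 g/cm³

Porosity at depth: n = 0.45·exp(−0.303×2.7) = 0.45×0.4413 = 0.1986
Bulk density: ρ_b = (1−n)ρ_g + n·ρ_f = 0.8014×2.67 + 0.1986×1.11
       = 2.140 + 0.220 = 2.360 g/cm³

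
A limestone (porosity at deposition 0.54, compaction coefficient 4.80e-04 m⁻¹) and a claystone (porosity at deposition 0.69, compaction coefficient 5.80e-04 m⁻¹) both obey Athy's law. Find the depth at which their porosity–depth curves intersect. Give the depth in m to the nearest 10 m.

2450 m

Working in km (1 km = 1000 m; β in km⁻¹ = β in m⁻¹ × 1000):
Set phi₀ₐ e^(−βₐd) = phi₀ᵦ e^(−βᵦd) ⇒ ln(phi₀ₐ/phi₀ᵦ) = (βₐ − βᵦ)·d
d = ln(0.54/0.69) / (0.48 − 0.58) = -0.2451 / -0.1 = 2.451 km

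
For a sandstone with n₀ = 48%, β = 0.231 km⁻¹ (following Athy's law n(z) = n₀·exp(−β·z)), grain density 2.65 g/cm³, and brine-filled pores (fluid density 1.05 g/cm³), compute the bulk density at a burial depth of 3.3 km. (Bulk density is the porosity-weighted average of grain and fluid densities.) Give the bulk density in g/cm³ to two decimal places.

2.29 g/cm³

Porosity at depth: n = 0.48·exp(−0.231×3.3) = 0.48×0.4666 = 0.2240
Bulk density: ρ_b = (1−n)ρ_g + n·ρ_f = 0.7760×2.65 + 0.2240×1.05
       = 2.056 + 0.235 = 2.292 g/cm³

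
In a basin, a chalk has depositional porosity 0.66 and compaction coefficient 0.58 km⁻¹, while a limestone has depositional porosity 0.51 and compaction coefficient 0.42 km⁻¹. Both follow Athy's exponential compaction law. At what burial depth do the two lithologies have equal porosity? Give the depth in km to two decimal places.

1.61 km

Set phi₀ₐ e^(−βₐz) = phi₀ᵦ e^(−βᵦz) ⇒ ln(phi₀ₐ/phi₀ᵦ) = (βₐ − βᵦ)·z
z = ln(0.66/0.51) / (0.58 − 0.42) = 0.2578 / 0.16 = 1.611 km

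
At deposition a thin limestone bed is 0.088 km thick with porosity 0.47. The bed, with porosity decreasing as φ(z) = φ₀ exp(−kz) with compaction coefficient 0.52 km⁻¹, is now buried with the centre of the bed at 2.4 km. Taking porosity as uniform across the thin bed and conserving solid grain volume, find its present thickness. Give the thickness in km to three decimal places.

0.054 km

Porosity at 2.4 km: φ = 0.47·exp(−0.52×2.4) = 0.1349
Solid-volume conservation: h(1−φ) = h₀(1−φ₀) ⇒ h = h₀·(1−φ₀)/(1−φ)
h = 0.088 × (1 − 0.47)/(1 − 0.1349) = 0.088 × 0.6127 = 0.0539 km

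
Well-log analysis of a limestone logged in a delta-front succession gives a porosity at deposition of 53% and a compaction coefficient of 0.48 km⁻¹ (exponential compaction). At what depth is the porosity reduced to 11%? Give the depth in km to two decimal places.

Invert Athy's law: d = ln(n₀/n) / c
d = ln(0.53/0.11) / 0.48 = ln(4.818) / 0.48 = 1.5724 / 0.48 = 3.276 km

3.28 km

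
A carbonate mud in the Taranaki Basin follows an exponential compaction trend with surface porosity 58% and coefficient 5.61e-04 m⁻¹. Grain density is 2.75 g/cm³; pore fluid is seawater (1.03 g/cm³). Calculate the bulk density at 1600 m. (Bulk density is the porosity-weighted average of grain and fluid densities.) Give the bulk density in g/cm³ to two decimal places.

Working in km (1 km = 1000 m; β in km⁻¹ = β in m⁻¹ × 1000):
Porosity at depth: n = 0.58·exp(−0.561×1.6) = 0.58×0.4075 = 0.2364
Bulk density: ρ_b = (1−n)ρ_g + n·ρ_f = 0.7636×2.75 + 0.2364×1.03
       = 2.100 + 0.243 = 2.343 g/cm³

2.34 g/cm³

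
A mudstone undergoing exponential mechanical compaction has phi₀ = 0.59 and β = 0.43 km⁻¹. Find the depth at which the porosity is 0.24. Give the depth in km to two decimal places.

2.09 km

Invert Athy's law: z = ln(phi₀/phi) / β
z = ln(0.59/0.24) / 0.43 = ln(2.458) / 0.43 = 0.8995 / 0.43 = 2.092 km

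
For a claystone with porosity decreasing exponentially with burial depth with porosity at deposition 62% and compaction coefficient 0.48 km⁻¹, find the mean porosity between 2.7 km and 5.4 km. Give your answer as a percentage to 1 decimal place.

9.5%

⟨phi⟩ = (1/(d₂−d₁)) ∫ phi₀ e^(−βd) dd = phi₀·(e^(−β·d₁) − e^(−β·d₂)) / (β·(d₂−d₁))
e^(−0.48×2.7) = 0.2736; e^(−0.48×5.4) = 0.0749
⟨phi⟩ = 0.62 × (0.2736 − 0.0749) / (0.48 × 2.7) = 0.62 × 0.1534 = 0.0951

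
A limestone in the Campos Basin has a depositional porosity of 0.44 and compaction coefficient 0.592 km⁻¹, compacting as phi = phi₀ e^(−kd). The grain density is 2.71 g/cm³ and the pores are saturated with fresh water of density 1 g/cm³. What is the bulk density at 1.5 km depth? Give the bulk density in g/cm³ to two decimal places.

2.40 g/cm³

Porosity at depth: phi = 0.44·exp(−0.592×1.5) = 0.44×0.4115 = 0.1811
Bulk density: ρ_b = (1−phi)ρ_g + phi·ρ_f = 0.8189×2.71 + 0.1811×1
       = 2.219 + 0.181 = 2.400 g/cm³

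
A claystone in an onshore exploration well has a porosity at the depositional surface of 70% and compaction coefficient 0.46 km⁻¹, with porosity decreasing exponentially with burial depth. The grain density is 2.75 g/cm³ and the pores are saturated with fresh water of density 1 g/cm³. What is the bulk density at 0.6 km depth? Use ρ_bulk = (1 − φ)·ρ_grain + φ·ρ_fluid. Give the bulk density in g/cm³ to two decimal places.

Porosity at depth: phi = 0.7·exp(−0.46×0.6) = 0.7×0.7588 = 0.5312
Bulk density: ρ_b = (1−phi)ρ_g + phi·ρ_f = 0.4688×2.75 + 0.5312×1
       = 1.289 + 0.531 = 1.820 g/cm³

1.82 g/cm³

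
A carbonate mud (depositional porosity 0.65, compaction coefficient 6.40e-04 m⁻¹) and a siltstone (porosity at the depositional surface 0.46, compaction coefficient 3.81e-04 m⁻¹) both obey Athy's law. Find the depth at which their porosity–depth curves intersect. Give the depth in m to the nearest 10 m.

Working in km (1 km = 1000 m; c in km⁻¹ = c in m⁻¹ × 1000):
Set n₀ₐ e^(−cₐZ) = n₀ᵦ e^(−cᵦZ) ⇒ ln(n₀ₐ/n₀ᵦ) = (cₐ − cᵦ)·Z
Z = ln(0.65/0.46) / (0.64 − 0.381) = 0.3457 / 0.259 = 1.335 km

1330 m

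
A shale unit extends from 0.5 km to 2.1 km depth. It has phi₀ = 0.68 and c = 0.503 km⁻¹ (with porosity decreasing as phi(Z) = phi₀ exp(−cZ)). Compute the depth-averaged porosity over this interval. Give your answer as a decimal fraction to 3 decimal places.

⟨phi⟩ = (1/(Z₂−Z₁)) ∫ phi₀ e^(−cZ) dZ = phi₀·(e^(−c·Z₁) − e^(−c·Z₂)) / (c·(Z₂−Z₁))
e^(−0.503×0.5) = 0.7776; e^(−0.503×2.1) = 0.3477
⟨phi⟩ = 0.68 × (0.7776 − 0.3477) / (0.503 × 1.6) = 0.68 × 0.5342 = 0.3632

0.363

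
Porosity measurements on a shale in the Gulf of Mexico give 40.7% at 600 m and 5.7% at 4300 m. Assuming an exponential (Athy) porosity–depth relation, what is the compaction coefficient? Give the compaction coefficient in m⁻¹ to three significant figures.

0.000531 m⁻¹

Working in km (1 km = 1000 m; k in km⁻¹ = k in m⁻¹ × 1000):
Athy: φ(Z) = φ₀ e^(−kZ) ⇒ φ₁/φ₂ = e^{k(Z₂−Z₁)} ⇒ k = ln(φ₁/φ₂)/(Z₂−Z₁)
k = ln(0.407/0.057) / (4.3 − 0.6) = ln(7.14) / 3.7 = 1.9658 / 3.7 = 0.5313 km⁻¹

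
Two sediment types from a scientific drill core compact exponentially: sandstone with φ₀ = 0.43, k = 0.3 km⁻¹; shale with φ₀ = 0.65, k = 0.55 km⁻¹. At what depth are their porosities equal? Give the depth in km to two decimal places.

1.65 km

Set φ₀ₐ e^(−kₐZ) = φ₀ᵦ e^(−kᵦZ) ⇒ ln(φ₀ₐ/φ₀ᵦ) = (kₐ − kᵦ)·Z
Z = ln(0.43/0.65) / (0.3 − 0.55) = -0.4132 / -0.25 = 1.653 km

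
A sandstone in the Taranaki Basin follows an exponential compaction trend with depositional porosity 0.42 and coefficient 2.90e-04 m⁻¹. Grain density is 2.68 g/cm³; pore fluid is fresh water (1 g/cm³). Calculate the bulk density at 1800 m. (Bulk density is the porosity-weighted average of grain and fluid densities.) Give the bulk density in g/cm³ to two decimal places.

2.26 g/cm³

Working in km (1 km = 1000 m; c in km⁻¹ = c in m⁻¹ × 1000):
Porosity at depth: φ = 0.42·exp(−0.29×1.8) = 0.42×0.5933 = 0.2492
Bulk density: ρ_b = (1−φ)ρ_g + φ·ρ_f = 0.7508×2.68 + 0.2492×1
       = 2.012 + 0.249 = 2.261 g/cm³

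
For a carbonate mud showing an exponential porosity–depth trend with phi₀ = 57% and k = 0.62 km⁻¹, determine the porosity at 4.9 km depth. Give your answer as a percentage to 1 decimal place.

phi = phi₀·exp(−k·d) = 0.57 × exp(−0.62 × 4.9) = 0.57 × exp(−3.038)
  = 0.57 × 0.0479 = 0.0273

2.7%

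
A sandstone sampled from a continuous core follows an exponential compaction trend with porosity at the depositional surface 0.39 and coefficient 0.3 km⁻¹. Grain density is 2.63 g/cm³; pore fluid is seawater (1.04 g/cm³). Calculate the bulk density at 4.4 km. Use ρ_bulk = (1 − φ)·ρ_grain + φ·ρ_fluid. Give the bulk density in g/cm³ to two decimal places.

2.46 g/cm³

Porosity at depth: n = 0.39·exp(−0.3×4.4) = 0.39×0.2671 = 0.1042
Bulk density: ρ_b = (1−n)ρ_g + n·ρ_f = 0.8958×2.63 + 0.1042×1.04
       = 2.356 + 0.108 = 2.464 g/cm³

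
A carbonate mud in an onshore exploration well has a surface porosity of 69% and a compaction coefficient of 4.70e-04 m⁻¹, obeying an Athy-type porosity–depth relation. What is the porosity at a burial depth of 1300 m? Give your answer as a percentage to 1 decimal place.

Working in km (1 km = 1000 m; k in km⁻¹ = k in m⁻¹ × 1000):
phi = phi₀·exp(−k·Z) = 0.69 × exp(−0.47 × 1.3) = 0.69 × exp(−0.611)
  = 0.69 × 0.5428 = 0.3745

37.5%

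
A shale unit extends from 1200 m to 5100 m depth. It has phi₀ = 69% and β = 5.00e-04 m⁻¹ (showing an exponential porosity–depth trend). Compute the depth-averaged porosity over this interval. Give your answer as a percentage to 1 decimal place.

Working in km (1 km = 1000 m; β in km⁻¹ = β in m⁻¹ × 1000):
⟨phi⟩ = (1/(d₂−d₁)) ∫ phi₀ e^(−βd) dd = phi₀·(e^(−β·d₁) − e^(−β·d₂)) / (β·(d₂−d₁))
e^(−0.5×1.2) = 0.5488; e^(−0.5×5.1) = 0.0781
⟨phi⟩ = 0.69 × (0.5488 − 0.0781) / (0.5 × 3.9) = 0.69 × 0.2414 = 0.1666

16.7%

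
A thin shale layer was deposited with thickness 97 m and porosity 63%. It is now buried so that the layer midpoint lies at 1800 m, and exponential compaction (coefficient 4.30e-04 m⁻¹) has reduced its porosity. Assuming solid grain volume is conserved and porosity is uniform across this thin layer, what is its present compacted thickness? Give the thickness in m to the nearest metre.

51 m

Working in km (1 km = 1000 m; k in km⁻¹ = k in m⁻¹ × 1000):
Porosity at 1.8 km: phi = 0.63·exp(−0.43×1.8) = 0.2905
Solid-volume conservation: h(1−phi) = h₀(1−phi₀) ⇒ h = h₀·(1−phi₀)/(1−phi)
h = 0.097 × (1 − 0.63)/(1 − 0.2905) = 0.097 × 0.5215 = 0.0506 km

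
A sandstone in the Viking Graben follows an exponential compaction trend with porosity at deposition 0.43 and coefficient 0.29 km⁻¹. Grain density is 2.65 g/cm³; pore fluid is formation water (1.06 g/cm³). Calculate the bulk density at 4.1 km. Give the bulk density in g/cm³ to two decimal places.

Porosity at depth: phi = 0.43·exp(−0.29×4.1) = 0.43×0.3045 = 0.1309
Bulk density: ρ_b = (1−phi)ρ_g + phi·ρ_f = 0.8691×2.65 + 0.1309×1.06
       = 2.303 + 0.139 = 2.442 g/cm³

2.44 g/cm³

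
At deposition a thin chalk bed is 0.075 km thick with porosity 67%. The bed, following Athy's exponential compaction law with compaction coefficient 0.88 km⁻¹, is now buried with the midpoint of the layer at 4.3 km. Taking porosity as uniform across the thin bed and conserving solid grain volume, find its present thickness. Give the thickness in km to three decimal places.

0.025 km

Porosity at 4.3 km: φ = 0.67·exp(−0.88×4.3) = 0.0152
Solid-volume conservation: h(1−φ) = h₀(1−φ₀) ⇒ h = h₀·(1−φ₀)/(1−φ)
h = 0.075 × (1 − 0.67)/(1 − 0.0152) = 0.075 × 0.3351 = 0.0251 km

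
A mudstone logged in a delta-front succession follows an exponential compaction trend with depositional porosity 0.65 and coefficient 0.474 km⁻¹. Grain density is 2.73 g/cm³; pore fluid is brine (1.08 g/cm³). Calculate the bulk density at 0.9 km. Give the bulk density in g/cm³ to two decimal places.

2.03 g/cm³

Porosity at depth: phi = 0.65·exp(−0.474×0.9) = 0.65×0.6527 = 0.4243
Bulk density: ρ_b = (1−phi)ρ_g + phi·ρ_f = 0.5757×2.73 + 0.4243×1.08
       = 1.572 + 0.458 = 2.030 g/cm³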